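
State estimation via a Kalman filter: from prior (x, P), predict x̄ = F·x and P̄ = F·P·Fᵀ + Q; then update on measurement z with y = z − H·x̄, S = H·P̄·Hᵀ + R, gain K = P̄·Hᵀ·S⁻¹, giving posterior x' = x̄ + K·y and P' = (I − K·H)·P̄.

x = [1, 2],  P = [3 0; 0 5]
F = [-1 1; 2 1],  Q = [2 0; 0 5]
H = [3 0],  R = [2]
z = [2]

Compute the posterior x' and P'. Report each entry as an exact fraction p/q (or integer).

x̄ = F·x = [1, 4]
P̄ = F·P·Fᵀ + Q = [10 -1; -1 22]
y = z − H·x̄ = [-1]
S = H·P̄·Hᵀ + R = [92]
K = P̄·Hᵀ·S⁻¹ = [15/46; -3/92]
x' = x̄ + K·y = [31/46, 371/92]
P' = (I − K·H)·P̄ = [5/23 -1/46; -1/46 2015/92]

x' = [31/46, 371/92]
P' = [5/23 -1/46; -1/46 2015/92]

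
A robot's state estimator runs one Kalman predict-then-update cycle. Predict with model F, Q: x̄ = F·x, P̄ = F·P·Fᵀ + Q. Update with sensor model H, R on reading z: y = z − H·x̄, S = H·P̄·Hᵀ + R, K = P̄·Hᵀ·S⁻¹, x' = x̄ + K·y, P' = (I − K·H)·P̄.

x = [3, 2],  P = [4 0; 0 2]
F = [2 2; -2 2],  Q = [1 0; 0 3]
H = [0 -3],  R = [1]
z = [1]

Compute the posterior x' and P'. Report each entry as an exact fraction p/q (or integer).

x' = [580/61, -83/244]
P' = [1381/61 -2/61; -2/61 27/244]

x̄ = F·x = [10, -2]
P̄ = F·P·Fᵀ + Q = [25 -8; -8 27]
y = z − H·x̄ = [-5]
S = H·P̄·Hᵀ + R = [244]
K = P̄·Hᵀ·S⁻¹ = [6/61; -81/244]
x' = x̄ + K·y = [580/61, -83/244]
P' = (I − K·H)·P̄ = [1381/61 -2/61; -2/61 27/244]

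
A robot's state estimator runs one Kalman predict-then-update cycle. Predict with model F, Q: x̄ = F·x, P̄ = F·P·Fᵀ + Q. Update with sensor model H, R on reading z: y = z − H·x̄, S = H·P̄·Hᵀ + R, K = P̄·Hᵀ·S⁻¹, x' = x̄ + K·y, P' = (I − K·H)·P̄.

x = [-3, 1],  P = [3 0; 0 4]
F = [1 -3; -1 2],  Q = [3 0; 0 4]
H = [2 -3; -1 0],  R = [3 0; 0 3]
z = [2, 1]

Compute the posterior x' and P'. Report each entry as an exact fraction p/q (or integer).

x' = [-12/97, -62/97]
P' = [753/485 447/485; 447/485 418/485]

x̄ = F·x = [-6, 5]
P̄ = F·P·Fᵀ + Q = [42 -27; -27 23]
y = z − H·x̄ = [29, -5]
S = H·P̄·Hᵀ + R = [702 -165; -165 45]
K = P̄·Hᵀ·S⁻¹ = [11/97 -251/485; -24/97 -149/485]
x' = x̄ + K·y = [-12/97, -62/97]
P' = (I − K·H)·P̄ = [753/485 447/485; 447/485 418/485]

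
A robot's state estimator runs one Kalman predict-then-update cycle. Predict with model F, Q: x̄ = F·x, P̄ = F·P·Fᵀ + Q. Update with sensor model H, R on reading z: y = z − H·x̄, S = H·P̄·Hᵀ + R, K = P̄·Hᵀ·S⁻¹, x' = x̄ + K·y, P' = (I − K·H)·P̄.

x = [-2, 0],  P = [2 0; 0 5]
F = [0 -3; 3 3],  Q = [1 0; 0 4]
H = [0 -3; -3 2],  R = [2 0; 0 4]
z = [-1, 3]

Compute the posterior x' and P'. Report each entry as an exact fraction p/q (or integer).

x' = [-83691/90481, 22701/90481]
P' = [46876/90481 12324/90481; 12324/90481 19562/90481]

x̄ = F·x = [0, -6]
P̄ = F·P·Fᵀ + Q = [46 -45; -45 67]
y = z − H·x̄ = [-19, 15]
S = H·P̄·Hᵀ + R = [605 -807; -807 1226]
K = P̄·Hᵀ·S⁻¹ = [-18486/90481 -28995/90481; -29343/90481 538/90481]
x' = x̄ + K·y = [-83691/90481, 22701/90481]
P' = (I − K·H)·P̄ = [46876/90481 12324/90481; 12324/90481 19562/90481]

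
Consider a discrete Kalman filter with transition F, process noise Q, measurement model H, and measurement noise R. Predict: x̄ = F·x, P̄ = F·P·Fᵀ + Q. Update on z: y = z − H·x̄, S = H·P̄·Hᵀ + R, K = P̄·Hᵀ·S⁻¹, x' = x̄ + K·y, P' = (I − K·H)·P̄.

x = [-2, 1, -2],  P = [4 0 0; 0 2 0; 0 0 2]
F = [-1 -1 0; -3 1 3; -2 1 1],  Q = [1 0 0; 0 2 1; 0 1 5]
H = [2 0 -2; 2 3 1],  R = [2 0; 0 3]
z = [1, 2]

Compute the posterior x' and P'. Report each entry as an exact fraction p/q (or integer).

x̄ = F·x = [1, 1, 3]
P̄ = F·P·Fᵀ + Q = [7 10 6; 10 58 33; 6 33 25]
y = z − H·x̄ = [5, -6]
S = H·P̄·Hᵀ + R = [82 -172; -172 920]
K = P̄·Hᵀ·S⁻¹ = [1305/5732 1111/11464; -819/11464 5351/22928; -723/2866 577/5732]
x' = x̄ + K·y = [2231/1433, -2171/2866, 1626/1433]
P' = (I − K·H)·P̄ = [9739/5732 -17497/11464 4217/2866; -17497/11464 39799/22928 -8339/5732; 4217/2866 -8339/5732 2470/1433]

x' = [2231/1433, -2171/2866, 1626/1433]
P' = [9739/5732 -17497/11464 4217/2866; -17497/11464 39799/22928 -8339/5732; 4217/2866 -8339/5732 2470/1433]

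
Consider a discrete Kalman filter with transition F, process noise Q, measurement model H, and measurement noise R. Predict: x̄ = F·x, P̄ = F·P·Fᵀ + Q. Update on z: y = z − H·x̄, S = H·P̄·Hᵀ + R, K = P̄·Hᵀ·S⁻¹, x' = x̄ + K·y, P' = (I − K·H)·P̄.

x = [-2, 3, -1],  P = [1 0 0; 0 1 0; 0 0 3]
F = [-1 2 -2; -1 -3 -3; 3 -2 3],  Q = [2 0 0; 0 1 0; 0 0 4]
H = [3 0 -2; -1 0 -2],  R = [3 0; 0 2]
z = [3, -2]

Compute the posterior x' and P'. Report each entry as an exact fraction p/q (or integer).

x' = [234/191, -2352/191, 51/191]
P' = [4334/15089 -1268/15089 1116/15089; -1268/15089 376649/15089 -3063/15089; 1116/15089 -3063/15089 4695/15089]

x̄ = F·x = [10, -4, -15]
P̄ = F·P·Fᵀ + Q = [19 13 -25; 13 38 -24; -25 -24 44]
y = z − H·x̄ = [-57, -22]
S = H·P̄·Hᵀ + R = [650 219; 219 97]
K = P̄·Hᵀ·S⁻¹ = [3590/15089 -3283/15089; 774/15089 3697/15089; -2014/15089 -5253/15089]
x' = x̄ + K·y = [234/191, -2352/191, 51/191]
P' = (I − K·H)·P̄ = [4334/15089 -1268/15089 1116/15089; -1268/15089 376649/15089 -3063/15089; 1116/15089 -3063/15089 4695/15089]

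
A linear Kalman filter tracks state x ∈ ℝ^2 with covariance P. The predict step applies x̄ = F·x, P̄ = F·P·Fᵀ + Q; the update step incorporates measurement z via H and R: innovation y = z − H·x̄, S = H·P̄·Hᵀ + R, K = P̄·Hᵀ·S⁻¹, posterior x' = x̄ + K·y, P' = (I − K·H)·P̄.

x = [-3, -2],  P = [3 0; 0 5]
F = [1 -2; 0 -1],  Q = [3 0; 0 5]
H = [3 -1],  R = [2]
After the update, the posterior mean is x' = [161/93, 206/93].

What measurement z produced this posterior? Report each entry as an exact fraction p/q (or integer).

z = [3]

x̄ = F·x = [1, 2]
P̄ = F·P·Fᵀ + Q = [26 10; 10 10]
S = H·P̄·Hᵀ + R = [186]
K = P̄·Hᵀ·S⁻¹ = [34/93; 10/93]
x' − x̄ = [68/93, 20/93] = K·y
y = (KᵀK)⁻¹·Kᵀ·(x' − x̄) = [2]
z = y + H·x̄ = [2] + [1] = [3]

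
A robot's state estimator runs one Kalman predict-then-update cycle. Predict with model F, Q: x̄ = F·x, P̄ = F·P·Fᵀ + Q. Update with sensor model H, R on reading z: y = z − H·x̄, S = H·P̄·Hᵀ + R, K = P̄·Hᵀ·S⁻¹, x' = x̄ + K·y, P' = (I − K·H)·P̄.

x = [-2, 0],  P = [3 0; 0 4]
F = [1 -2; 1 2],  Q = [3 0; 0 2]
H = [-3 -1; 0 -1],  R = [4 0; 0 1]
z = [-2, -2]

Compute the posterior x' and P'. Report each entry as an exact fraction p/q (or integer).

x̄ = F·x = [-2, -2]
P̄ = F·P·Fᵀ + Q = [22 -13; -13 21]
y = z − H·x̄ = [-10, -4]
S = H·P̄·Hᵀ + R = [145 -18; -18 22]
K = P̄·Hᵀ·S⁻¹ = [-466/1433 931/2866; 9/1433 -2721/2866]
x' = x̄ + K·y = [-68/1433, 2486/1433]
P' = (I − K·H)·P̄ = [1553/2866 -931/2866; -931/2866 2721/2866]

x' = [-68/1433, 2486/1433]
P' = [1553/2866 -931/2866; -931/2866 2721/2866]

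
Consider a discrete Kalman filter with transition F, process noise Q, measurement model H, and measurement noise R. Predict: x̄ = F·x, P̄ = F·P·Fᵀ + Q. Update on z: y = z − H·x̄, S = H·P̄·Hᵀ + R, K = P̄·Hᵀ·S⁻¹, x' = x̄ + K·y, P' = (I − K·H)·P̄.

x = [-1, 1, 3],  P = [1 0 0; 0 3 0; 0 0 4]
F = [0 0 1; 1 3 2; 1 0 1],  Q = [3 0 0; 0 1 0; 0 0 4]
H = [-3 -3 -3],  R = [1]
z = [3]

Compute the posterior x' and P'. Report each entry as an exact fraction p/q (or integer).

x' = [195/464, -97/232, -229/232]
P' = [3247/928 -1589/464 -25/464; -1589/464 1791/232 -981/232; -25/464 -981/232 999/232]

x̄ = F·x = [3, 8, 2]
P̄ = F·P·Fᵀ + Q = [7 8 4; 8 45 9; 4 9 9]
y = z − H·x̄ = [42]
S = H·P̄·Hᵀ + R = [928]
K = P̄·Hᵀ·S⁻¹ = [-57/928; -93/464; -33/464]
x' = x̄ + K·y = [195/464, -97/232, -229/232]
P' = (I − K·H)·P̄ = [3247/928 -1589/464 -25/464; -1589/464 1791/232 -981/232; -25/464 -981/232 999/232]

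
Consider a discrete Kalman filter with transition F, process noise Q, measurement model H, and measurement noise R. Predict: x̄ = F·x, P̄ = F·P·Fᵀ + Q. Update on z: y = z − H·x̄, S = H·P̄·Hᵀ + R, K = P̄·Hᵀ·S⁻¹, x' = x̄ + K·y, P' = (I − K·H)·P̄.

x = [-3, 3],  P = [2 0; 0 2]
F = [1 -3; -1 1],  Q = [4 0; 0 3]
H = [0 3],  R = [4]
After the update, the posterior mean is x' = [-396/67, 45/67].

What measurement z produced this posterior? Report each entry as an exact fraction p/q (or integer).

x̄ = F·x = [-12, 6]
P̄ = F·P·Fᵀ + Q = [24 -8; -8 7]
S = H·P̄·Hᵀ + R = [67]
K = P̄·Hᵀ·S⁻¹ = [-24/67; 21/67]
x' − x̄ = [408/67, -357/67] = K·y
y = (KᵀK)⁻¹·Kᵀ·(x' − x̄) = [-17]
z = y + H·x̄ = [-17] + [18] = [1]

z = [1]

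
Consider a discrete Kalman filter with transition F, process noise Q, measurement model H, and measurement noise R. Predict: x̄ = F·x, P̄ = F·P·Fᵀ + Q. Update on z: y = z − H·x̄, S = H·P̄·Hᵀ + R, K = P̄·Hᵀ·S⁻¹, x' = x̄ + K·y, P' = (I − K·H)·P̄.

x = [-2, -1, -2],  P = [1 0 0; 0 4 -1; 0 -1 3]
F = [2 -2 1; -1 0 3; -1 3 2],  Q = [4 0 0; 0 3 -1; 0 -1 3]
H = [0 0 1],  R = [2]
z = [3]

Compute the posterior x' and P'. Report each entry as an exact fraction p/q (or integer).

x̄ = F·x = [-4, -4, -5]
P̄ = F·P·Fᵀ + Q = [31 13 -19; 13 31 9; -19 9 40]
y = z − H·x̄ = [8]
S = H·P̄·Hᵀ + R = [42]
K = P̄·Hᵀ·S⁻¹ = [-19/42; 3/14; 20/21]
x' = x̄ + K·y = [-160/21, -16/7, 55/21]
P' = (I − K·H)·P̄ = [941/42 239/14 -19/21; 239/14 407/14 3/7; -19/21 3/7 40/21]

x' = [-160/21, -16/7, 55/21]
P' = [941/42 239/14 -19/21; 239/14 407/14 3/7; -19/21 3/7 40/21]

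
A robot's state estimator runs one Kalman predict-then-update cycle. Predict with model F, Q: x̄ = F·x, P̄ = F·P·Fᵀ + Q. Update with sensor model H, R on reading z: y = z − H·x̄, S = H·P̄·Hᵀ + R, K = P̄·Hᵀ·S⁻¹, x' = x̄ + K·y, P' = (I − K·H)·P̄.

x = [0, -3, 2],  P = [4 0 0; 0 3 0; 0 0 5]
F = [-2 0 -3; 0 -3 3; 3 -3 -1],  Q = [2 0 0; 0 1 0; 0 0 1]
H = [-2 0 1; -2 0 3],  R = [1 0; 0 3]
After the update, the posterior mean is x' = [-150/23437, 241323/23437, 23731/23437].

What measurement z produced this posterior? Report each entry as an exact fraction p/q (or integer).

z = [1, 3]

x̄ = F·x = [-6, 15, 7]
P̄ = F·P·Fᵀ + Q = [63 -45 -9; -45 73 12; -9 12 69]
S = H·P̄·Hᵀ + R = [358 531; 531 984]
K = P̄·Hᵀ·S⁻¹ = [-17199/23437 5637/23437; 11154/23437 -3018/23437; -11289/23437 11451/23437]
x' − x̄ = [140472/23437, -110232/23437, -140328/23437] = K·y
y = (KᵀK)⁻¹·Kᵀ·(x' − x̄) = [-18, -30]
z = y + H·x̄ = [-18, -30] + [19, 33] = [1, 3]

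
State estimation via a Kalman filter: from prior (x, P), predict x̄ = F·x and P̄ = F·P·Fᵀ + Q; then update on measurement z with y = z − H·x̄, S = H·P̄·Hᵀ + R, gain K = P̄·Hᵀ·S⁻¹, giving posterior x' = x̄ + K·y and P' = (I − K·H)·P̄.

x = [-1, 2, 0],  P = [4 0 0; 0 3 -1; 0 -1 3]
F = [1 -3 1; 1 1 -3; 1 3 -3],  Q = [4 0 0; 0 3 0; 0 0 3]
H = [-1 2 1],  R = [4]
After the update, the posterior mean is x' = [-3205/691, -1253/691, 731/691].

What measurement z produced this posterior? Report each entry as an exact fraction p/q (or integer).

x̄ = F·x = [-7, 1, 5]
P̄ = F·P·Fᵀ + Q = [44 -24 -44; -24 43 52; -44 52 79]
S = H·P̄·Hᵀ + R = [691]
K = P̄·Hᵀ·S⁻¹ = [-136/691; 162/691; 227/691]
x' − x̄ = [1632/691, -1944/691, -2724/691] = K·y
y = (KᵀK)⁻¹·Kᵀ·(x' − x̄) = [-12]
z = y + H·x̄ = [-12] + [14] = [2]

z = [2]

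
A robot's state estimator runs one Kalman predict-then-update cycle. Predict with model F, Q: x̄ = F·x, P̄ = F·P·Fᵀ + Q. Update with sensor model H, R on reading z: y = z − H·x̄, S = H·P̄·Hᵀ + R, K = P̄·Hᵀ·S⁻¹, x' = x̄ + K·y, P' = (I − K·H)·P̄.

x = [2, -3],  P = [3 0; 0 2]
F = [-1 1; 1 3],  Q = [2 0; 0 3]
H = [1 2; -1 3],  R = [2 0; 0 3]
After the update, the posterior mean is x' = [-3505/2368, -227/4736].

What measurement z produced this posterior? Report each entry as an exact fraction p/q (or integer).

z = [-1, 1]

x̄ = F·x = [-5, -7]
P̄ = F·P·Fᵀ + Q = [7 3; 3 24]
S = H·P̄·Hᵀ + R = [117 140; 140 208]
K = P̄·Hᵀ·S⁻¹ = [303/592 -793/2368; 237/1184 933/4736]
x' − x̄ = [8335/2368, 32925/4736] = K·y
y = (KᵀK)⁻¹·Kᵀ·(x' − x̄) = [18, 17]
z = y + H·x̄ = [18, 17] + [-19, -16] = [-1, 1]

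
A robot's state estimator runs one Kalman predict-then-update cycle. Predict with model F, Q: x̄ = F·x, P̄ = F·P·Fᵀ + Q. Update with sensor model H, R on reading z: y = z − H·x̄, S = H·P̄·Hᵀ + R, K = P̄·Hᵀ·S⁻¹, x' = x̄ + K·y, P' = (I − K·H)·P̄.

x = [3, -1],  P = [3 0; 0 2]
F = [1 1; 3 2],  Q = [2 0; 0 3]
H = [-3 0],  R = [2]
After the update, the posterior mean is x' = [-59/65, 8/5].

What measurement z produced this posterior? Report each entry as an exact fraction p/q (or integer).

x̄ = F·x = [2, 7]
P̄ = F·P·Fᵀ + Q = [7 13; 13 38]
S = H·P̄·Hᵀ + R = [65]
K = P̄·Hᵀ·S⁻¹ = [-21/65; -3/5]
x' − x̄ = [-189/65, -27/5] = K·y
y = (KᵀK)⁻¹·Kᵀ·(x' − x̄) = [9]
z = y + H·x̄ = [9] + [-6] = [3]

z = [3]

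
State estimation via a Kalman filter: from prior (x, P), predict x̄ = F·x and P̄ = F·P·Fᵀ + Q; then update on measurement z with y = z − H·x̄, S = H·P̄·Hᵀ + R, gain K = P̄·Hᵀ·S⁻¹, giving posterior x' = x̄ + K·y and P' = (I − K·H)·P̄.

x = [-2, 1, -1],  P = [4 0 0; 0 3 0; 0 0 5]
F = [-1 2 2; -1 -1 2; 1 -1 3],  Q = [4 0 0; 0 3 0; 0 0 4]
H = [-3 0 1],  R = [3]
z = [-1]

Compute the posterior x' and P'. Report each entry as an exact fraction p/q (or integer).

x' = [-502/299, -574/299, -1838/299]
P' = [1960/299 2882/299 5580/299; 2882/299 8345/299 8571/299; 5580/299 8571/299 16728/299]

x̄ = F·x = [2, -1, -6]
P̄ = F·P·Fᵀ + Q = [40 18 20; 18 30 29; 20 29 56]
y = z − H·x̄ = [11]
S = H·P̄·Hᵀ + R = [299]
K = P̄·Hᵀ·S⁻¹ = [-100/299; -25/299; -4/299]
x' = x̄ + K·y = [-502/299, -574/299, -1838/299]
P' = (I − K·H)·P̄ = [1960/299 2882/299 5580/299; 2882/299 8345/299 8571/299; 5580/299 8571/299 16728/299]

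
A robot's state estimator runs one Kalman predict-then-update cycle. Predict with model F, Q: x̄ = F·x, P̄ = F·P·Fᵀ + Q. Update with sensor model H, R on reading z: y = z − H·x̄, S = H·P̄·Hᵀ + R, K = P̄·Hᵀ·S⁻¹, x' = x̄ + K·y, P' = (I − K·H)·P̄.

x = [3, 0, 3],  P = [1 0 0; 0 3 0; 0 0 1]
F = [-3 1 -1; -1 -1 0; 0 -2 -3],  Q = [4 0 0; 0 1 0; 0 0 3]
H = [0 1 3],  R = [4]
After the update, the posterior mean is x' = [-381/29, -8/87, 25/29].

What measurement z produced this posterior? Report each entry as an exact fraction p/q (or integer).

x̄ = F·x = [-12, -3, -9]
P̄ = F·P·Fᵀ + Q = [17 0 -3; 0 5 6; -3 6 24]
S = H·P̄·Hᵀ + R = [261]
K = P̄·Hᵀ·S⁻¹ = [-1/29; 23/261; 26/87]
x' − x̄ = [-33/29, 253/87, 286/29] = K·y
y = (KᵀK)⁻¹·Kᵀ·(x' − x̄) = [33]
z = y + H·x̄ = [33] + [-30] = [3]

z = [3]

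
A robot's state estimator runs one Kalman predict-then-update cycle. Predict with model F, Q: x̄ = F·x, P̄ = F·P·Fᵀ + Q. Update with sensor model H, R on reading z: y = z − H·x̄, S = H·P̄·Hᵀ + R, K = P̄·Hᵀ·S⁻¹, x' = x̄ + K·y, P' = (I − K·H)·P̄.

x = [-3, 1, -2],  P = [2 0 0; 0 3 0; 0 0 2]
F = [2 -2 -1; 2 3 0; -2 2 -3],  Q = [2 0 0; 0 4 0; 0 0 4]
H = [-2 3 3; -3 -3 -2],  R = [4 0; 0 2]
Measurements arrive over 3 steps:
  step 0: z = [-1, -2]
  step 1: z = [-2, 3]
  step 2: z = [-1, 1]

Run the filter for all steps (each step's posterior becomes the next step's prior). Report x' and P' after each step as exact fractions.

step 0: x̄ = F·x = [-6, -3, 14]
step 0: P̄ = F·P·Fᵀ + Q = [24 -10 -14; -10 39 10; -14 10 42]
step 0: y = z − H·x̄ = [-46, -1]
step 0: S = H·P̄·Hᵀ + R = [1297 -509; -509 509]
step 0: K = P̄·Hᵀ·S⁻¹ = [-67/394 -39619/200546; 15/197 -13444/100273; 28/197 68/100273]
step 0: x' = x̄ + K·y = [405081/200546, -638585/100273, 748162/100273]
step 0: P' = (I − K·H)·P̄ = [83039/100273 -274746/100273 307370/100273; -274746/100273 1197094/100273 -1370078/100273; 307370/100273 -1370078/100273 1593994/100273]
step 1: x̄ = F·x = [934089/100273, -1510674/100273, -3926737/100273]
step 1: P̄ = F·P·Fᵀ + Q = [2403248/100273 -3904406/100273 -9246310/100273; -3904406/100273 8210142/100273 17886382/100273; -9246310/100273 17886382/100273 42194914/100273]
step 1: y = z − H·x̄ = [17979865/100273, -9282410/100273]
step 1: S = H·P̄·Hᵀ + R = [943423056/100273 -522992236/100273; -522992236/100273 297902268/100273]
step 1: K = P̄·Hᵀ·S⁻¹ = [-1443523937/9383120518 -904955665/4691560259; 114952765/4691560259 -564992456/4691560259; 942900820/4691560259 -81894007/4691560259]
step 1: x' = x̄ + K·y = [-3882967711/9383120518, 2232991103/4691560259, -7071894281/4691560259]
step 1: P' = (I − K·H)·P̄ = [1408378436/4691560259 -2368363310/4691560259 2344932976/4691560259; -2368363310/4691560259 11086351882/4691560259 -12511990402/4691560259; 2344932976/4691560259 -12511990402/4691560259 15332480146/4691560259]
step 2: x̄ = F·x = [-1277055636/4691560259, 2816005598/4691560259, 29564632760/4691560259]
step 2: P̄ = F·P·Fᵀ + Q = [34213734904/4691560259 -32775218914/4691560259 -82356080826/4691560259; -32775218914/4691560259 95756561998/4691560259 164159639930/4691560259; -82356080826/4691560259 164159639930/4691560259 403967470638/4691560259]
step 2: y = z − H·x̄ = [-104387586605/4691560259, 68437675665/4691560259]
step 2: S = H·P̄·Hᵀ + R = [8989586589996/4691560259 -5032620010464/4691560259; -5032620010464/4691560259 3186674443984/4691560259]
step 2: K = P̄·Hᵀ·S⁻¹ = [-1703520341554/11055829162293 -5690239669045/29482211099448; 301416182365/11055829162293 -879048412481/7370552774862; 727263642149/3685276387431 -92814910559/4913701849908]
step 2: x' = x̄ + K·y = [30134839451339/88446633298344, -38610130212563/22111658324586, 24105003422245/14741105549724]
step 2: P' = (I − K·H)·P̄ = [13273859924525/44223316649172 -5569614255641/11055829162293 3673709191771/7370552774862; -5569614255641/11055829162293 25968363858914/11055829162293 -9759850595396/3685276387431; 3673709191771/7370552774862 -9759850595396/3685276387431 3984701727395/1228425462477]

step 0: x' = [405081/200546, -638585/100273, 748162/100273], P' = [83039/100273 -274746/100273 307370/100273; -274746/100273 1197094/100273 -1370078/100273; 307370/100273 -1370078/100273 1593994/100273]
step 1: x' = [-3882967711/9383120518, 2232991103/4691560259, -7071894281/4691560259], P' = [1408378436/4691560259 -2368363310/4691560259 2344932976/4691560259; -2368363310/4691560259 11086351882/4691560259 -12511990402/4691560259; 2344932976/4691560259 -12511990402/4691560259 15332480146/4691560259]
step 2: x' = [30134839451339/88446633298344, -38610130212563/22111658324586, 24105003422245/14741105549724], P' = [13273859924525/44223316649172 -5569614255641/11055829162293 3673709191771/7370552774862; -5569614255641/11055829162293 25968363858914/11055829162293 -9759850595396/3685276387431; 3673709191771/7370552774862 -9759850595396/3685276387431 3984701727395/1228425462477]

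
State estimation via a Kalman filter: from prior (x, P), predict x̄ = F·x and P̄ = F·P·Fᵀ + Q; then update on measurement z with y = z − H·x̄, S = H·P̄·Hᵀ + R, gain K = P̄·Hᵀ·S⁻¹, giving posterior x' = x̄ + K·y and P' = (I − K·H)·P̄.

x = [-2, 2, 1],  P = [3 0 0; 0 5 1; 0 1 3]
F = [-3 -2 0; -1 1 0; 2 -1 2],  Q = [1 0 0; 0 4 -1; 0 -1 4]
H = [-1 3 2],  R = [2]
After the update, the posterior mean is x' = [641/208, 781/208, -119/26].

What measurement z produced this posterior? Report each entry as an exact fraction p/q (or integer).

z = [-1]

x̄ = F·x = [2, 4, -4]
P̄ = F·P·Fᵀ + Q = [48 -1 -12; -1 12 -10; -12 -10 29]
S = H·P̄·Hᵀ + R = [208]
K = P̄·Hᵀ·S⁻¹ = [-75/208; 17/208; 5/26]
x' − x̄ = [225/208, -51/208, -15/26] = K·y
y = (KᵀK)⁻¹·Kᵀ·(x' − x̄) = [-3]
z = y + H·x̄ = [-3] + [2] = [-1]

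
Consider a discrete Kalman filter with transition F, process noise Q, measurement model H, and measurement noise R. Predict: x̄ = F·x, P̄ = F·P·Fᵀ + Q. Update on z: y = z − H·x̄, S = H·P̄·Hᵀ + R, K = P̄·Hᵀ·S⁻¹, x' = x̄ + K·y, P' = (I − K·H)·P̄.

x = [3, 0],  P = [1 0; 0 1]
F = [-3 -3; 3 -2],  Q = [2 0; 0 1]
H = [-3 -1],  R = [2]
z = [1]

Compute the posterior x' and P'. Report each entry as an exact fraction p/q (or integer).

x' = [-633/178, 1687/178]
P' = [311/178 -819/178; -819/178 2467/178]

x̄ = F·x = [-9, 9]
P̄ = F·P·Fᵀ + Q = [20 -3; -3 14]
y = z − H·x̄ = [-17]
S = H·P̄·Hᵀ + R = [178]
K = P̄·Hᵀ·S⁻¹ = [-57/178; -5/178]
x' = x̄ + K·y = [-633/178, 1687/178]
P' = (I − K·H)·P̄ = [311/178 -819/178; -819/178 2467/178]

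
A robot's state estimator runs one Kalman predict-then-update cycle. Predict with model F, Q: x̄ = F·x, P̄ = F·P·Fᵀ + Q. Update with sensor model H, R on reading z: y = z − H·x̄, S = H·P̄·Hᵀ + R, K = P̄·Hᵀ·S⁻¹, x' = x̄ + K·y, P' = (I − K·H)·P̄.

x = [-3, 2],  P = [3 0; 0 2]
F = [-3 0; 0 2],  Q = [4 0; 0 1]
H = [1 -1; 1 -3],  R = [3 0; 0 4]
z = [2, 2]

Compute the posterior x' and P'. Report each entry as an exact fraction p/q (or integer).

x̄ = F·x = [9, 4]
P̄ = F·P·Fᵀ + Q = [31 0; 0 9]
y = z − H·x̄ = [-3, 5]
S = H·P̄·Hᵀ + R = [43 58; 58 116]
K = P̄·Hᵀ·S⁻¹ = [31/28 -465/1624; 9/28 -639/1624]
x' = x̄ + K·y = [6897/1624, 1735/1624]
P' = (I − K·H)·P̄ = [9021/1624 3627/1624; 3627/1624 2061/1624]

x' = [6897/1624, 1735/1624]
P' = [9021/1624 3627/1624; 3627/1624 2061/1624]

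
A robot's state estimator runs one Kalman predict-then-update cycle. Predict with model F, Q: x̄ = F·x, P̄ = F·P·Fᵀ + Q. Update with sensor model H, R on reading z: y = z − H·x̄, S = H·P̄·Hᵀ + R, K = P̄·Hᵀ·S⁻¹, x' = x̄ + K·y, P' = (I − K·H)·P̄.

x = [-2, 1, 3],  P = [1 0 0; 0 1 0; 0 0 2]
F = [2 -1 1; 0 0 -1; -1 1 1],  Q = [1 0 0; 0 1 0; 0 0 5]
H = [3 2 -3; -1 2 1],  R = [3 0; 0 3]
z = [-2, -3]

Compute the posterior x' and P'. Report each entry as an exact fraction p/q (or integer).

x' = [3833/4299, -2185/1433, 3056/4299]
P' = [11882/4299 -494/1433 10697/4299; -494/1433 579/1433 -266/1433; 10697/4299 -266/1433 11051/4299]

x̄ = F·x = [-2, -3, 6]
P̄ = F·P·Fᵀ + Q = [8 -2 -1; -2 3 -2; -1 -2 9]
y = z − H·x̄ = [28, -5]
S = H·P̄·Hᵀ + R = [186 -45; -45 34]
K = P̄·Hᵀ·S⁻¹ = [197/4299 -461/1433; 158/1433 462/1433; -886/4299 -138/1433]
x' = x̄ + K·y = [3833/4299, -2185/1433, 3056/4299]
P' = (I − K·H)·P̄ = [11882/4299 -494/1433 10697/4299; -494/1433 579/1433 -266/1433; 10697/4299 -266/1433 11051/4299]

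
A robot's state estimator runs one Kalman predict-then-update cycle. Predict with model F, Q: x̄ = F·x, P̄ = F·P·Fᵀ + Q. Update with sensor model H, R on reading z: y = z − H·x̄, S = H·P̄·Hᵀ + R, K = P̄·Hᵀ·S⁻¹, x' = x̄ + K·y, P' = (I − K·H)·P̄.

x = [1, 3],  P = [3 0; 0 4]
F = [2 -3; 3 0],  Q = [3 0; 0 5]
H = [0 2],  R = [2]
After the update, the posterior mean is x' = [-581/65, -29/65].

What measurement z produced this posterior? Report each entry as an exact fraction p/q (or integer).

z = [-1]

x̄ = F·x = [-7, 3]
P̄ = F·P·Fᵀ + Q = [51 18; 18 32]
S = H·P̄·Hᵀ + R = [130]
K = P̄·Hᵀ·S⁻¹ = [18/65; 32/65]
x' − x̄ = [-126/65, -224/65] = K·y
y = (KᵀK)⁻¹·Kᵀ·(x' − x̄) = [-7]
z = y + H·x̄ = [-7] + [6] = [-1]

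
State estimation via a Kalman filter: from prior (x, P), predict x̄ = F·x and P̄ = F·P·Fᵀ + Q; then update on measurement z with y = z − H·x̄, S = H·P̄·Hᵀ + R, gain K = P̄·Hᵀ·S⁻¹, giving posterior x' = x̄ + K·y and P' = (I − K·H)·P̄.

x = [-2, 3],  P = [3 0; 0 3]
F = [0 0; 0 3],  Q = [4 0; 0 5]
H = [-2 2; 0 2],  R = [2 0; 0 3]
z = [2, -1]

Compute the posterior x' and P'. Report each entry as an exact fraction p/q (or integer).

x' = [-448/457, -47/457]
P' = [1292/1371 256/457; 256/457 288/457]

x̄ = F·x = [0, 9]
P̄ = F·P·Fᵀ + Q = [4 0; 0 32]
y = z − H·x̄ = [-16, -19]
S = H·P̄·Hᵀ + R = [146 128; 128 131]
K = P̄·Hᵀ·S⁻¹ = [-524/1371 512/1371; 32/457 192/457]
x' = x̄ + K·y = [-448/457, -47/457]
P' = (I − K·H)·P̄ = [1292/1371 256/457; 256/457 288/457]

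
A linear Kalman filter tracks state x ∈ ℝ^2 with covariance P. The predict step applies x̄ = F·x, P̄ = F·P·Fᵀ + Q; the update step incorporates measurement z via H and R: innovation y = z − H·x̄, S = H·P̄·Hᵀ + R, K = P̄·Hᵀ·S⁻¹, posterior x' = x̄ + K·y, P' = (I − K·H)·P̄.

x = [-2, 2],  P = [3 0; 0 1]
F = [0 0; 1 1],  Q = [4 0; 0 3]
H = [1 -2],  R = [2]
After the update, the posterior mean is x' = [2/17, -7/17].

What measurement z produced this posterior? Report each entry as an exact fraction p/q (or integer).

x̄ = F·x = [0, 0]
P̄ = F·P·Fᵀ + Q = [4 0; 0 7]
S = H·P̄·Hᵀ + R = [34]
K = P̄·Hᵀ·S⁻¹ = [2/17; -7/17]
x' − x̄ = [2/17, -7/17] = K·y
y = (KᵀK)⁻¹·Kᵀ·(x' − x̄) = [1]
z = y + H·x̄ = [1] + [0] = [1]

z = [1]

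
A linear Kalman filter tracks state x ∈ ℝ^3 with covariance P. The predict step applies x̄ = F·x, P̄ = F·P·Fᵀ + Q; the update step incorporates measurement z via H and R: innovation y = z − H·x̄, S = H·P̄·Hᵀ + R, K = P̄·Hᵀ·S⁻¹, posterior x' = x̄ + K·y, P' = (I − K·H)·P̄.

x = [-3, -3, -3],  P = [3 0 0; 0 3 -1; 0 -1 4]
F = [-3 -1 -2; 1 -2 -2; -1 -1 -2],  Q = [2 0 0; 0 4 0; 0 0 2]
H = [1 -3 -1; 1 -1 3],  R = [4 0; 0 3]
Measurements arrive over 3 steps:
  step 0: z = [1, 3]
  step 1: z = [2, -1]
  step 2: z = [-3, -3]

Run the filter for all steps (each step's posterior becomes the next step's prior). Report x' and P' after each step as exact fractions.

step 0: x̄ = F·x = [18, 9, 12]
step 0: P̄ = F·P·Fᵀ + Q = [44 7 24; 7 27 13; 24 13 20]
step 0: y = z − H·x̄ = [22, -42]
step 0: S = H·P̄·Hᵀ + R = [299 -19; -19 306]
step 0: K = P̄·Hᵀ·S⁻¹ = [1765/91133 32572/91133; -26261/91133 4028/91133; -9361/91133 20564/91133]
step 0: x' = x̄ + K·y = [311200/91133, 73279/91133, 23966/91133]
step 0: P' = (I − K·H)·P̄ = [461269/91133 172618/91133 -63645/91133; 172618/91133 99352/91133 -20394/91133; -63645/91133 -20394/91133 34981/91133]
step 1: x̄ = F·x = [-1054811/91133, 116710/91133, -61773/13019]
step 1: P̄ = F·P·Fᵀ + Q = [4763355/91133 -559033/91133 246117/13019; -559033/91133 764089/91133 -10341/13019; 246117/13019 -10341/13019 127413/13019]
step 1: y = z − H·x̄ = [1154796/91133, 2377621/91133]
step 1: S = H·P̄·Hᵀ + R = [12370817/91133 10640815/91133; 10640815/91133 25717164/91133]
step 1: K = P̄·Hᵀ·S⁻¹ = [106361605/2248531111 873238480/2248531111; -604346339/2248531111 115384548/2248531111; -226261833/2248531111 484521576/2248531111]
step 1: x' = x̄ + K·y = [-1895243717/2248531111, -1768074622/2248531111, -895034421/2248531111]
step 1: P' = (I − K·H)·P̄ = [11497121110/2248531111 4209242974/2248531111 -1556054232/2248531111; 4209242974/2248531111 2374297432/2248531111 -496263966/2248531111; -1556054232/2248531111 -496263966/2248531111 837784998/2248531111]
step 2: x̄ = F·x = [9243874615/2248531111, 3430974369/2248531111, 5453387181/2248531111]
step 2: P̄ = F·P·Fᵀ + Q = [118294340832/2248531111 -14547214328/2248531111 42620282930/2248531111; -14547214328/2248531111 18756708578/2248531111 -2165727076/2248531111; 42620282930/2248531111 -2165727076/2248531111 21928833912/2248531111]
step 2: y = z − H·x̄ = [-243157660/2248531111, -28918655122/2248531111]
step 2: S = H·P̄·Hᵀ + R = [307076034042/2248531111 269533204610/2248531111; 269533204610/2248531111 638966636643/2248531111]
step 2: K = P̄·Hᵀ·S⁻¹ = [1327710717109/27476424869923 10650490183520/27476424869923; -7368893172839/27476424869923 1396895068756/27476424869923; -2764101361011/27476424869923 5920738568032/27476424869923]
step 2: x' = x̄ + K·y = [-24163361092385/27476424869923, 24756778011145/27476424869923, -9209612902771/27476424869923]
step 2: P' = (I − K·H)·P̄ = [140216178459742/27476424869923 51298071468310/27476424869923 -18988878813624/27476424869923; 51298071468310/27476424869923 28942831874104/27476424869923 -6054851462646/27476424869923; -18988878813624/27476424869923 -6054851462646/27476424869923 10232081018358/27476424869923]

step 0: x' = [311200/91133, 73279/91133, 23966/91133], P' = [461269/91133 172618/91133 -63645/91133; 172618/91133 99352/91133 -20394/91133; -63645/91133 -20394/91133 34981/91133]
step 1: x' = [-1895243717/2248531111, -1768074622/2248531111, -895034421/2248531111], P' = [11497121110/2248531111 4209242974/2248531111 -1556054232/2248531111; 4209242974/2248531111 2374297432/2248531111 -496263966/2248531111; -1556054232/2248531111 -496263966/2248531111 837784998/2248531111]
step 2: x' = [-24163361092385/27476424869923, 24756778011145/27476424869923, -9209612902771/27476424869923], P' = [140216178459742/27476424869923 51298071468310/27476424869923 -18988878813624/27476424869923; 51298071468310/27476424869923 28942831874104/27476424869923 -6054851462646/27476424869923; -18988878813624/27476424869923 -6054851462646/27476424869923 10232081018358/27476424869923]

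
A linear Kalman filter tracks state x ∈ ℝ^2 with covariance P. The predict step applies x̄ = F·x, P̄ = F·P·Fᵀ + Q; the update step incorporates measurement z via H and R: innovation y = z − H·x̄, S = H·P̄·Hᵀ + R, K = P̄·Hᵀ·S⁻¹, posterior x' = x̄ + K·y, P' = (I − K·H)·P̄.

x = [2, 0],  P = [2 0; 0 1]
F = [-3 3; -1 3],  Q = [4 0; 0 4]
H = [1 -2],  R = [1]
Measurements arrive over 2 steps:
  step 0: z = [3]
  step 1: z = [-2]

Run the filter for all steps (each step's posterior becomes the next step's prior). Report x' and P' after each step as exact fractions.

step 0: x̄ = F·x = [-6, -2]
step 0: P̄ = F·P·Fᵀ + Q = [31 15; 15 15]
step 0: y = z − H·x̄ = [5]
step 0: S = H·P̄·Hᵀ + R = [32]
step 0: K = P̄·Hᵀ·S⁻¹ = [1/32; -15/32]
step 0: x' = x̄ + K·y = [-187/32, -139/32]
step 0: P' = (I − K·H)·P̄ = [991/32 495/32; 495/32 255/32]
step 1: x̄ = F·x = [9/2, -115/16]
step 1: P̄ = F·P·Fᵀ + Q = [76 -21; -21 111/8]
step 1: y = z − H·x̄ = [-167/8]
step 1: S = H·P̄·Hᵀ + R = [433/2]
step 1: K = P̄·Hᵀ·S⁻¹ = [236/433; -195/866]
step 1: x' = x̄ + K·y = [-2978/433, -8615/3464]
step 1: P' = (I − K·H)·P̄ = [5060/433 2412/433; 2412/433 5019/1732]

step 0: x' = [-187/32, -139/32], P' = [991/32 495/32; 495/32 255/32]
step 1: x' = [-2978/433, -8615/3464], P' = [5060/433 2412/433; 2412/433 5019/1732]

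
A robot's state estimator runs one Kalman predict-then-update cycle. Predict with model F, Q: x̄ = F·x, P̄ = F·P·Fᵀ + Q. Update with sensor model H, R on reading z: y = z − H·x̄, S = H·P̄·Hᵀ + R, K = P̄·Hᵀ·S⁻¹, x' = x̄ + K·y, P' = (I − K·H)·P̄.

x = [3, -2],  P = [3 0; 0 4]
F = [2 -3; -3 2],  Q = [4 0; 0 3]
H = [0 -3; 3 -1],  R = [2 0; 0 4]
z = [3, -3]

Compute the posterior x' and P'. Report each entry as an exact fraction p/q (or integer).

x̄ = F·x = [12, -13]
P̄ = F·P·Fᵀ + Q = [52 -42; -42 46]
y = z − H·x̄ = [-36, -52]
S = H·P̄·Hᵀ + R = [416 516; 516 770]
K = P̄·Hᵀ·S⁻¹ = [-1287/13516 2169/6758; -4377/13516 -43/6758]
x' = x̄ + K·y = [-4263/3379, -3416/3379]
P' = (I − K·H)·P̄ = [3035/6758 429/6758; 429/6758 1459/6758]

x' = [-4263/3379, -3416/3379]
P' = [3035/6758 429/6758; 429/6758 1459/6758]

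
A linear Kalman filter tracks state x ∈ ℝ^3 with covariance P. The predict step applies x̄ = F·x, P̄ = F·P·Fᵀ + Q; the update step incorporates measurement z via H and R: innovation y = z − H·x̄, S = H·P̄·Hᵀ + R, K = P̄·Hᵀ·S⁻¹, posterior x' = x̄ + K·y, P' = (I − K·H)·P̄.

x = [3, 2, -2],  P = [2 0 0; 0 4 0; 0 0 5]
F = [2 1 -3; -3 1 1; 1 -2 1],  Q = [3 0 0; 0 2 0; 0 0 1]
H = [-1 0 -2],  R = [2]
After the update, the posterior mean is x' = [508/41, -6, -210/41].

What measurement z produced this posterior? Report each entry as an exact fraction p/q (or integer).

x̄ = F·x = [14, -9, -3]
P̄ = F·P·Fᵀ + Q = [60 -23 -19; -23 29 -9; -19 -9 24]
S = H·P̄·Hᵀ + R = [82]
K = P̄·Hᵀ·S⁻¹ = [-11/41; 1/2; -29/82]
x' − x̄ = [-66/41, 3, -87/41] = K·y
y = (KᵀK)⁻¹·Kᵀ·(x' − x̄) = [6]
z = y + H·x̄ = [6] + [-8] = [-2]

z = [-2]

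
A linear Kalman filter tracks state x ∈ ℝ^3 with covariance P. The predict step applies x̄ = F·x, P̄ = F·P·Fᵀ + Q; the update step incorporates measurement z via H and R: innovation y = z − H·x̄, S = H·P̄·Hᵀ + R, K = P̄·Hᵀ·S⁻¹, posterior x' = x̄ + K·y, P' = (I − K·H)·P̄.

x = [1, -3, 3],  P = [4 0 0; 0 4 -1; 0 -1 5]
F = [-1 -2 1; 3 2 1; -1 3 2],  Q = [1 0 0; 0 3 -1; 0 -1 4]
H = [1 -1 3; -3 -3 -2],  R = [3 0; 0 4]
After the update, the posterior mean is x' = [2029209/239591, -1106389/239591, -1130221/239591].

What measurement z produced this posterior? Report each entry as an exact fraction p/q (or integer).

x̄ = F·x = [8, 0, -4]
P̄ = F·P·Fᵀ + Q = [30 -23 -9; -23 56 14; -9 14 52]
S = H·P̄·Hᵀ + R = [465 -233; -233 632]
K = P̄·Hᵀ·S⁻¹ = [15733/239591 4663/239591; -52975/239591 -67676/239591; 56329/239591 -24346/239591]
x' − x̄ = [112481/239591, -1106389/239591, -171857/239591] = K·y
y = (KᵀK)⁻¹·Kᵀ·(x' − x̄) = [3, 14]
z = y + H·x̄ = [3, 14] + [-4, -16] = [-1, -2]

z = [-1, -2]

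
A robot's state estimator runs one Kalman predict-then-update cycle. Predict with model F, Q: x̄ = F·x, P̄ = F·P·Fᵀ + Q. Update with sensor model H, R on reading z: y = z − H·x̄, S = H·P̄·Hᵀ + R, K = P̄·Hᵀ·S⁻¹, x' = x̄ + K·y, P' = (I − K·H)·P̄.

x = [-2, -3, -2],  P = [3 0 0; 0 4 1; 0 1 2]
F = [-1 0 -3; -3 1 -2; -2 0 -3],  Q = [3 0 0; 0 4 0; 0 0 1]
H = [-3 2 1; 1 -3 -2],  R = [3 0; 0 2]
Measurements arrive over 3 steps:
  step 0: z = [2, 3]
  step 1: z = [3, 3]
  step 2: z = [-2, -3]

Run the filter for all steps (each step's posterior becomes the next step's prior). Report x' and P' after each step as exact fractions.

step 0: x' = [-580/397, -78589/59153, -8130/59153], P' = [240/397 108/397 54/397; 108/397 67506/59153 -79392/59153; 54/397 -79392/59153 138954/59153]
step 1: x' = [-1268394784/643815659, -642569881/643815659, -1215576779/1287631318], P' = [391281408/643815659 178734354/643815659 85494768/643815659; 178734354/643815659 538865090/643815659 -561744304/643815659; 85494768/643815659 -561744304/643815659 2097558337/1287631318]
step 2: x' = [29731679557474/20837109606743, 10145337964261/20837109606743, 32309157698463/20837109606743], P' = [12616759552812/20837109606743 5814295399122/20837109606743 2669450179380/20837109606743; 5814295399122/20837109606743 17422340276518/20837109606743 -18121275808070/20837109606743; 2669450179380/20837109606743 -18121275808070/20837109606743 33745593172606/20837109606743]

step 0: x̄ = F·x = [8, 7, 10]
step 0: P̄ = F·P·Fᵀ + Q = [24 18 24; 18 39 27; 24 27 31]
step 0: y = z − H·x̄ = [2, 36]
step 0: S = H·P̄·Hᵀ + R = [154 -191; -191 621]
step 0: K = P̄·Hᵀ·S⁻¹ = [-150/397 -96/397; 2448/59153 -13821/59153; -14656/59153 -15843/59153]
step 0: x' = x̄ + K·y = [-580/397, -78589/59153, -8130/59153]
step 0: P' = (I − K·H)·P̄ = [240/397 108/397 54/397; 108/397 67506/59153 -79392/59153; 54/397 -79392/59153 138954/59153]
step 1: x̄ = F·x = [110810/59153, 196931/59153, 197230/59153]
step 1: P̄ = F·P·Fᵀ + Q = [1512081/59153 1251594/59153 1394520/59153; 1251594/59153 1499342/59153 1358874/59153; 1394520/59153 1358874/59153 1549331/59153]
step 1: y = z − H·x̄ = [-81203/59153, 1051902/59153]
step 1: S = H·P̄·Hᵀ + R = [3382135/59153 -2613901/59153; -2613901/59153 24540633/59153]
step 1: K = P̄·Hᵀ·S⁻¹ = [-243626916/643815659 -157955595/643815659; -6739062/643815659 -157186154/643815659; -220795829/1287631318 -326830657/1287631318]
step 1: x' = x̄ + K·y = [-1268394784/643815659, -642569881/643815659, -1215576779/1287631318]
step 1: P' = (I − K·H)·P̄ = [391281408/643815659 178734354/643815659 85494768/643815659; 178734354/643815659 538865090/643815659 -561744304/643815659; 85494768/643815659 -561744304/643815659 2097558337/1287631318]
step 2: x̄ = F·x = [6183519905/1287631318, 4378191250/643815659, 8720309473/1287631318]
step 2: P̄ = F·P·Fᵀ + Q = [24549419019/1287631318 9913460241/643815659 21982056489/1287631318; 9913460241/643815659 13031285380/643815659 11079559647/643815659; 21982056489/1287631318 11079559647/643815659 25347782047/1287631318]
step 2: y = z − H·x̄ = [-5128888697/643815659, 33663352587/1287631318]
step 2: S = H·P̄·Hᵀ + R = [36613411335/643815659 -31931280022/643815659; -31931280022/643815659 422098629363/1287631318]
step 2: K = P̄·Hᵀ·S⁻¹ = [-7850745893604/20837109606743 -5082513501657/20837109606743; -239827150800/20837109606743 -5105086907146/20837109606743; -3501769660558/20837109606743 -5228954370811/20837109606743]
step 2: x' = x̄ + K·y = [29731679557474/20837109606743, 10145337964261/20837109606743, 32309157698463/20837109606743]
step 2: P' = (I − K·H)·P̄ = [12616759552812/20837109606743 5814295399122/20837109606743 2669450179380/20837109606743; 5814295399122/20837109606743 17422340276518/20837109606743 -18121275808070/20837109606743; 2669450179380/20837109606743 -18121275808070/20837109606743 33745593172606/20837109606743]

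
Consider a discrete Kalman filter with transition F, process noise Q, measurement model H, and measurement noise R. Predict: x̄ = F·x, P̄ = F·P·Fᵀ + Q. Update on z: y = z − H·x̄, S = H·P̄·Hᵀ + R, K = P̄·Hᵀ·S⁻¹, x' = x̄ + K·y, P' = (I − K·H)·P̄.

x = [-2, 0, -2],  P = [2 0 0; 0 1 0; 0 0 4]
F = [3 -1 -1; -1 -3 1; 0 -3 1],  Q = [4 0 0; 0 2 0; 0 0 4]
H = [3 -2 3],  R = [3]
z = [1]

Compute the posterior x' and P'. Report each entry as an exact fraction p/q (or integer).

x̄ = F·x = [-4, 0, -2]
P̄ = F·P·Fᵀ + Q = [27 -7 -1; -7 17 13; -1 13 17]
y = z − H·x̄ = [19]
S = H·P̄·Hᵀ + R = [377]
K = P̄·Hᵀ·S⁻¹ = [92/377; -16/377; 22/377]
x' = x̄ + K·y = [240/377, -304/377, -336/377]
P' = (I − K·H)·P̄ = [1715/377 -1167/377 -2401/377; -1167/377 6153/377 5253/377; -2401/377 5253/377 5925/377]

x' = [240/377, -304/377, -336/377]
P' = [1715/377 -1167/377 -2401/377; -1167/377 6153/377 5253/377; -2401/377 5253/377 5925/377]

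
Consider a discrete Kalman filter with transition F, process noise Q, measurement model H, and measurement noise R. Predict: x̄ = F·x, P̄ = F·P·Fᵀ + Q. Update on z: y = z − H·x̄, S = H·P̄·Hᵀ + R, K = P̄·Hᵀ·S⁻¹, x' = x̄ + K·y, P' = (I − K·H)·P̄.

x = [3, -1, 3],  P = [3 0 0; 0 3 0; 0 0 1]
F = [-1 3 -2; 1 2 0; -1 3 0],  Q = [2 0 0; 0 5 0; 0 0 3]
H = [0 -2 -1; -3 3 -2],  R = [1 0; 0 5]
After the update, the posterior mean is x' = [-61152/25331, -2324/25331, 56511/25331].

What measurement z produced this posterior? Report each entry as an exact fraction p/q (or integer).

z = [-2, 2]

x̄ = F·x = [-12, 1, -6]
P̄ = F·P·Fᵀ + Q = [36 15 30; 15 20 15; 30 15 33]
S = H·P̄·Hᵀ + R = [174 141; 141 551]
K = P̄·Hᵀ·S⁻¹ = [-5239/25331 -4314/25331; -28190/75993 1715/25331; -6354/25331 -3477/25331]
x' − x̄ = [242820/25331, -27655/25331, 208497/25331] = K·y
y = (KᵀK)⁻¹·Kᵀ·(x' − x̄) = [-6, -49]
z = y + H·x̄ = [-6, -49] + [4, 51] = [-2, 2]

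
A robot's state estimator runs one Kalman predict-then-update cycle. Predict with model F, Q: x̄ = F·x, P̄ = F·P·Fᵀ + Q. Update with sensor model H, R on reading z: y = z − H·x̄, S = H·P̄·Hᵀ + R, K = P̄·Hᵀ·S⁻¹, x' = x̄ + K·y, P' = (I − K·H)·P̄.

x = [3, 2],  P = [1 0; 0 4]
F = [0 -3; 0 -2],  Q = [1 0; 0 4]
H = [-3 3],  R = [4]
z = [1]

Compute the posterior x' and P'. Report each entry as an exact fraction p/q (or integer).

x' = [-63/17, -56/17]
P' = [1624/85 1572/85; 1572/85 1556/85]

x̄ = F·x = [-6, -4]
P̄ = F·P·Fᵀ + Q = [37 24; 24 20]
y = z − H·x̄ = [-5]
S = H·P̄·Hᵀ + R = [85]
K = P̄·Hᵀ·S⁻¹ = [-39/85; -12/85]
x' = x̄ + K·y = [-63/17, -56/17]
P' = (I − K·H)·P̄ = [1624/85 1572/85; 1572/85 1556/85]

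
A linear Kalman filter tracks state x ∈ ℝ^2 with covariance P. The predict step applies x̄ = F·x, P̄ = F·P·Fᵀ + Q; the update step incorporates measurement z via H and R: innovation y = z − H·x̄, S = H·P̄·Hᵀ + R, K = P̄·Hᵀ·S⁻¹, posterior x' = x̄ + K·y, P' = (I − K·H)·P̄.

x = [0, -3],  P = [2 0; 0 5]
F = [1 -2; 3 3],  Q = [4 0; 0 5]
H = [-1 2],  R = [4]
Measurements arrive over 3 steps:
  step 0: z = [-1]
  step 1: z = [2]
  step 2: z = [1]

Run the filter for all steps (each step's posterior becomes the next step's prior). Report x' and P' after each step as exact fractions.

step 0: x' = [343/199, 49/199], P' = [2436/199 1144/199; 1144/199 732/199]
step 1: x' = [11444/8535, 172793/102420], P' = [22168/2845 33034/8535; 33034/8535 149459/51210]
step 2: x' = [-13934765/9207794, -3743689/18415588], P' = [34331010/4603897 16916137/4603897; 16916137/4603897 25823353/9207794]

step 0: x̄ = F·x = [6, -9]
step 0: P̄ = F·P·Fᵀ + Q = [26 -24; -24 68]
step 0: y = z − H·x̄ = [23]
step 0: S = H·P̄·Hᵀ + R = [398]
step 0: K = P̄·Hᵀ·S⁻¹ = [-37/199; 80/199]
step 0: x' = x̄ + K·y = [343/199, 49/199]
step 0: P' = (I − K·H)·P̄ = [2436/199 1144/199; 1144/199 732/199]
step 1: x̄ = F·x = [245/199, 1176/199]
step 1: P̄ = F·P·Fᵀ + Q = [1584/199 -516/199; -516/199 50099/199]
step 1: y = z − H·x̄ = [-1709/199]
step 1: S = H·P̄·Hᵀ + R = [204840/199]
step 1: K = P̄·Hᵀ·S⁻¹ = [-109/8535; 50357/102420]
step 1: x' = x̄ + K·y = [11444/8535, 172793/102420]
step 1: P' = (I − K·H)·P̄ = [22168/2845 33034/8535; 33034/8535 149459/51210]
step 2: x̄ = F·x = [-104129/51210, 310121/34140]
step 2: P̄ = F·P·Fᵀ + Q = [204442/25605 -49049/8535; -49049/8535 973341/5690]
step 2: y = z − H·x̄ = [-491641/25605]
step 2: S = H·P̄·Hᵀ + R = [18415588/25605]
step 2: K = P̄·Hᵀ·S⁻¹ = [-124684/4603897; 2226804/4603897]
step 2: x' = x̄ + K·y = [-13934765/9207794, -3743689/18415588]
step 2: P' = (I − K·H)·P̄ = [34331010/4603897 16916137/4603897; 16916137/4603897 25823353/9207794]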